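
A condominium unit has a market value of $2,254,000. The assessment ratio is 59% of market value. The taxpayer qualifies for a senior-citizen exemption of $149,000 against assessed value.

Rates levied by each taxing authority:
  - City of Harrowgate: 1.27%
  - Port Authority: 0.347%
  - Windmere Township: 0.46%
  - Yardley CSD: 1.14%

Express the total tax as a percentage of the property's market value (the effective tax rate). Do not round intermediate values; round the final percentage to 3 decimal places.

1.685%

Assessed value = $2,254,000 × 0.59 = $1,329,860
Taxable value = $1,329,860 − $149,000 = $1,180,860
City of Harrowgate: $1,180,860 × 0.0127 = $14,996.922
Port Authority: $1,180,860 × 0.00347 = $4,097.5842
Windmere Township: $1,180,860 × 0.0046 = $5,431.956
Yardley CSD: $1,180,860 × 0.0114 = $13,461.804
Total tax = $37,988.2662
Effective rate = $37,988.2662 ÷ $2,254,000 = 1.685% of market value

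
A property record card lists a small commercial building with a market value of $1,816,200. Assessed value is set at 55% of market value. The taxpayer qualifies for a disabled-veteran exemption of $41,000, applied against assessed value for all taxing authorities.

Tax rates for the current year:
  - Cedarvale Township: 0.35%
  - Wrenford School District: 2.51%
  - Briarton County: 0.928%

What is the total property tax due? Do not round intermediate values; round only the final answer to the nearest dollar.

$36,286

Assessed value = $1,816,200 × 0.55 = $998,910
Taxable value = $998,910 − $41,000 = $957,910
Cedarvale Township: $957,910 × 0.0035 = $3,352.685
Wrenford School District: $957,910 × 0.0251 = $24,043.541
Briarton County: $957,910 × 0.00928 = $8,889.4048
Total = $3,352.685 + $24,043.541 + $8,889.4048 = $36,285.6308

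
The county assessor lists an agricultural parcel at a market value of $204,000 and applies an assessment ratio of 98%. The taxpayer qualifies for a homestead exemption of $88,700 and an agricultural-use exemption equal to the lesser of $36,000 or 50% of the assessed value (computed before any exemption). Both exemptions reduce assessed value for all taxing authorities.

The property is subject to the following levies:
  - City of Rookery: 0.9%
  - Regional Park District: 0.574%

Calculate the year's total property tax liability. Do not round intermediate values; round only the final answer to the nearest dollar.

$1,109

Assessed value = $204,000 × 0.98 = $199,920
Agricultural-use exemption = min($36,000, 50% × $199,920) = min($36,000, $99,960) = $36,000 (dollar cap binds)
Taxable value = $199,920 − $88,700 − $36,000 = $75,220
City of Rookery: $75,220 × 0.009 = $676.98
Regional Park District: $75,220 × 0.00574 = $431.7628
Total = $1,108.7428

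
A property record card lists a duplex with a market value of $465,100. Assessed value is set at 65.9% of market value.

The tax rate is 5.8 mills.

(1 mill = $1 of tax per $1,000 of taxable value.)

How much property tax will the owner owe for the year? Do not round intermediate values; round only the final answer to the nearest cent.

Assessed value = $465,100 × 0.659 = $306,500.9
Tax = $306,500.9 × 0.0058 = $1,777.70522

$1,777.71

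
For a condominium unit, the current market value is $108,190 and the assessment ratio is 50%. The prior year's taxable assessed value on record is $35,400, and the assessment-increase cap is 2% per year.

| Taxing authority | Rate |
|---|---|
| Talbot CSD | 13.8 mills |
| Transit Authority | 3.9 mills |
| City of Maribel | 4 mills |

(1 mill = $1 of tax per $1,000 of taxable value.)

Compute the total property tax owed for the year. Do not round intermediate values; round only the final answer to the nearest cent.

Uncapped assessed value = $108,190 × 0.5 = $54,095
Cap limit = $35,400 × 1.02 = $36,108
Taxable assessed value = min($54,095, $36,108) = $36,108 (cap binds)
Talbot CSD: $36,108 × 0.0138 = $498.2904
Transit Authority: $36,108 × 0.0039 = $140.8212
City of Maribel: $36,108 × 0.004 = $144.432
Total = $783.5436

$783.54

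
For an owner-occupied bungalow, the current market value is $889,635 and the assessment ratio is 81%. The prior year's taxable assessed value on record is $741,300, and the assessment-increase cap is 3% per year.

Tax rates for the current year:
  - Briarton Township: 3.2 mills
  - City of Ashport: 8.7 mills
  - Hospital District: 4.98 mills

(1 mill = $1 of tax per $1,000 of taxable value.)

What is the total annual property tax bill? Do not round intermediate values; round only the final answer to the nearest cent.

$12,163.80

Uncapped assessed value = $889,635 × 0.81 = $720,604.35
Cap limit = $741,300 × 1.03 = $763,539
Taxable assessed value = min($720,604.35, $763,539) = $720,604.35 (cap does not bind)
Briarton Township: $720,604.35 × 0.0032 = $2,305.93392
City of Ashport: $720,604.35 × 0.0087 = $6,269.257845
Hospital District: $720,604.35 × 0.00498 = $3,588.609663
Total = $12,163.801428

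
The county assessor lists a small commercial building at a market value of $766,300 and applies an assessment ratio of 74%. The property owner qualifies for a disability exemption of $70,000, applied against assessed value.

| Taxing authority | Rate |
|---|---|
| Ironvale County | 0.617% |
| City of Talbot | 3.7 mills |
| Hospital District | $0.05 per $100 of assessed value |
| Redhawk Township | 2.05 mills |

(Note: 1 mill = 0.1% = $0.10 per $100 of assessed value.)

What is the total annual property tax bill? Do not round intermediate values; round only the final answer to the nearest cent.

Assessed value = $766,300 × 0.74 = $567,062
Taxable value = $567,062 − $70,000 = $497,062
Ironvale County: $497,062 × 0.00617 = $3,066.87254
City of Talbot: $497,062 × 0.0037 = $1,839.1294
Hospital District: $497,062 × 0.0005 = $248.531
Redhawk Township: $497,062 × 0.00205 = $1,018.9771
Total = $6,173.51004

$6,173.51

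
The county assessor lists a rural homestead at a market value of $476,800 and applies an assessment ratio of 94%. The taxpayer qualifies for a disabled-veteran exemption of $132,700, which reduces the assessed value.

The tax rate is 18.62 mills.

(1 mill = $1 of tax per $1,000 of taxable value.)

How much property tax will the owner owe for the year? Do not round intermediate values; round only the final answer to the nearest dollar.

Assessed value = $476,800 × 0.94 = $448,192
Taxable value = $448,192 − $132,700 = $315,492
Tax = $315,492 × 0.01862 = $5,874.46104

$5,874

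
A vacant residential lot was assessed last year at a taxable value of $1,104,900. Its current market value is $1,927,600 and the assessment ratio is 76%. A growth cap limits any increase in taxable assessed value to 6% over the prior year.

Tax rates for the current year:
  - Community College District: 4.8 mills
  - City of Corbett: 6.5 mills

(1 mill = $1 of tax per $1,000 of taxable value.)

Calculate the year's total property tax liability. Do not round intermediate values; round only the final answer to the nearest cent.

$13,234.49

Uncapped assessed value = $1,927,600 × 0.76 = $1,464,976
Cap limit = $1,104,900 × 1.06 = $1,171,194
Taxable assessed value = min($1,464,976, $1,171,194) = $1,171,194 (cap binds)
Community College District: $1,171,194 × 0.0048 = $5,621.7312
City of Corbett: $1,171,194 × 0.0065 = $7,612.761
Total = $13,234.4922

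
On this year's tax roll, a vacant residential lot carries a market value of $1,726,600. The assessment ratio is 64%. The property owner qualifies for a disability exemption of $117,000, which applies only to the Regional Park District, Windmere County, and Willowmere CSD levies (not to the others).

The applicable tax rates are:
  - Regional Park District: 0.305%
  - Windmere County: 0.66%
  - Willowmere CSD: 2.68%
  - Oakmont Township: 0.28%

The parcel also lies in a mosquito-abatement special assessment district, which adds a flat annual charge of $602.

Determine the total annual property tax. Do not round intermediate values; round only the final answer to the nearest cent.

$39,709.54

Assessed value = $1,726,600 × 0.64 = $1,105,024
Regional Park District: ($1,105,024 − $117,000) × 0.00305 = $988,024 × 0.00305 = $3,013.4732
Windmere County: ($1,105,024 − $117,000) × 0.0066 = $988,024 × 0.0066 = $6,520.9584
Willowmere CSD: ($1,105,024 − $117,000) × 0.0268 = $988,024 × 0.0268 = $26,479.0432
Oakmont Township: $1,105,024 × 0.0028 = $3,094.0672
Levies subtotal = $39,107.542
Total = $39,107.542 + $602 = $39,709.542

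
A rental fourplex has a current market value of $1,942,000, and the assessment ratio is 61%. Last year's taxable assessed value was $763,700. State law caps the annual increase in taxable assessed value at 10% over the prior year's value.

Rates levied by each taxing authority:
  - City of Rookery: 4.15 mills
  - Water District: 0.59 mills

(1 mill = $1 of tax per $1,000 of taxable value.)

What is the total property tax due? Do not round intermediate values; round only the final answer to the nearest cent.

Uncapped assessed value = $1,942,000 × 0.61 = $1,184,620
Cap limit = $763,700 × 1.1 = $840,070
Taxable assessed value = min($1,184,620, $840,070) = $840,070 (cap binds)
City of Rookery: $840,070 × 0.00415 = $3,486.2905
Water District: $840,070 × 0.00059 = $495.6413
Total = $3,981.9318

$3,981.93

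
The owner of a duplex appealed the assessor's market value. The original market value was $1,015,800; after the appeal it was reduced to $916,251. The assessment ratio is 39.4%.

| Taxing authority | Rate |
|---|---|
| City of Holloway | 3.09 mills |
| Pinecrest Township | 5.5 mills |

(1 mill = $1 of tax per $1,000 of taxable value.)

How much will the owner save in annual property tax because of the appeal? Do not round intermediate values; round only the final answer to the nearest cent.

Old assessed value = $1,015,800 × 0.394 = $400,225.2
New assessed value = $916,251 × 0.394 = $361,002.894
Combined rate = 0.00309 + 0.0055 = 0.00859
Old tax = $400,225.2 × 0.00859 = $3,437.934468
New tax = $361,002.894 × 0.00859 = $3,101.01485946
Reduction = $3,437.934468 − $3,101.01485946 = $336.91960854

$336.92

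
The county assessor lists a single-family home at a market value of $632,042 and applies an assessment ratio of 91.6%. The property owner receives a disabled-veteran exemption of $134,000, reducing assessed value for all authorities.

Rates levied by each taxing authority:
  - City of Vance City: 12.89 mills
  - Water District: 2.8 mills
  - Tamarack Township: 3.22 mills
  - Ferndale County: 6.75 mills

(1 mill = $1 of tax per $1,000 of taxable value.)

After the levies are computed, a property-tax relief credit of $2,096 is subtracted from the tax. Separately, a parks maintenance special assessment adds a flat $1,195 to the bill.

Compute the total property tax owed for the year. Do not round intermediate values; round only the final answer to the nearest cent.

Assessed value = $632,042 × 0.916 = $578,950.472
Taxable value = $578,950.472 − $134,000 = $444,950.472
City of Vance City: $444,950.472 × 0.01289 = $5,735.41158408
Water District: $444,950.472 × 0.0028 = $1,245.8613216
Tamarack Township: $444,950.472 × 0.00322 = $1,432.74051984
Ferndale County: $444,950.472 × 0.00675 = $3,003.415686
Levies subtotal = $11,417.42911152
After credit = $11,417.42911152 − $2,096 = $9,321.42911152
Total = $9,321.42911152 + $1,195 = $10,516.42911152

$10,516.43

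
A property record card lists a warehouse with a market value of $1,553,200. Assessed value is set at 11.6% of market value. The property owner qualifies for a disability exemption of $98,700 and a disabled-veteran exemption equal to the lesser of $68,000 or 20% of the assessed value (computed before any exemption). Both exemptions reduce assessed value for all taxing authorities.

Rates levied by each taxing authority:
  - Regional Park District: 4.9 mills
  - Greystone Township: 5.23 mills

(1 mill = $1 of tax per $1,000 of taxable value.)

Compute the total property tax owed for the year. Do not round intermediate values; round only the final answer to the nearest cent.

$460.28

Assessed value = $1,553,200 × 0.116 = $180,171.2
Disabled-veteran exemption = min($68,000, 20% × $180,171.2) = min($68,000, $36,034.24) = $36,034.24 (percentage binds)
Taxable value = $180,171.2 − $98,700 − $36,034.24 = $45,436.96
Regional Park District: $45,436.96 × 0.0049 = $222.641104
Greystone Township: $45,436.96 × 0.00523 = $237.6353008
Total = $460.2764048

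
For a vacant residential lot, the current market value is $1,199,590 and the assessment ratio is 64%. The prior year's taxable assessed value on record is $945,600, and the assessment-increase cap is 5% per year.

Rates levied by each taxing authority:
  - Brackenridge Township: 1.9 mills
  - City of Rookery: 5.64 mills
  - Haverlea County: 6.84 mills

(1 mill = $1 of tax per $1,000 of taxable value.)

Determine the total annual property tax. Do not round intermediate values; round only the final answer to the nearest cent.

Uncapped assessed value = $1,199,590 × 0.64 = $767,737.6
Cap limit = $945,600 × 1.05 = $992,880
Taxable assessed value = min($767,737.6, $992,880) = $767,737.6 (cap does not bind)
Brackenridge Township: $767,737.6 × 0.0019 = $1,458.70144
City of Rookery: $767,737.6 × 0.00564 = $4,330.040064
Haverlea County: $767,737.6 × 0.00684 = $5,251.325184
Total = $11,040.066688

$11,040.07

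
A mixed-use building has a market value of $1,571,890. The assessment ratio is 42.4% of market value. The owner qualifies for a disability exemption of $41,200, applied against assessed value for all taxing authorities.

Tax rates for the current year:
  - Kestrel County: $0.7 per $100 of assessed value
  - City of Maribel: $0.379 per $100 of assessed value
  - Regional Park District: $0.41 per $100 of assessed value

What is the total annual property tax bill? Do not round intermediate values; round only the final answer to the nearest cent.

$9,310.44

Assessed value = $1,571,890 × 0.424 = $666,481.36
Taxable value = $666,481.36 − $41,200 = $625,281.36
Kestrel County: $625,281.36 × 0.007 = $4,376.96952
City of Maribel: $625,281.36 × 0.00379 = $2,369.8163544
Regional Park District: $625,281.36 × 0.0041 = $2,563.653576
Total = $4,376.96952 + $2,369.8163544 + $2,563.653576 = $9,310.4394504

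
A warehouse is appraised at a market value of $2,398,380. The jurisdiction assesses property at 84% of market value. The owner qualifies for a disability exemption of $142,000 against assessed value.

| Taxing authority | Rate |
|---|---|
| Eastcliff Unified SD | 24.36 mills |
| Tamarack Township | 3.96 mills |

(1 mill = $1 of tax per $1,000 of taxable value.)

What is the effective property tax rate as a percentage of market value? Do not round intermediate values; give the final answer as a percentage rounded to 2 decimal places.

Assessed value = $2,398,380 × 0.84 = $2,014,639.2
Taxable value = $2,014,639.2 − $142,000 = $1,872,639.2
Eastcliff Unified SD: $1,872,639.2 × 0.02436 = $45,617.490912
Tamarack Township: $1,872,639.2 × 0.00396 = $7,415.651232
Total tax = $53,033.142144
Effective rate = $53,033.142144 ÷ $2,398,380 = 2.21% of market value

2.21%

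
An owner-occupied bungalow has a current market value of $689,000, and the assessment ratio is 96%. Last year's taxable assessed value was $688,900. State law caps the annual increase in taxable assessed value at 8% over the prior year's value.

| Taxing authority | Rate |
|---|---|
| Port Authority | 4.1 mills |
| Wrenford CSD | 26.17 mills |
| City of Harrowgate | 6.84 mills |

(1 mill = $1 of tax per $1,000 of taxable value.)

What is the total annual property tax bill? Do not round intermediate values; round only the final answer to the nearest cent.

Uncapped assessed value = $689,000 × 0.96 = $661,440
Cap limit = $688,900 × 1.08 = $744,012
Taxable assessed value = min($661,440, $744,012) = $661,440 (cap does not bind)
Port Authority: $661,440 × 0.0041 = $2,711.904
Wrenford CSD: $661,440 × 0.02617 = $17,309.8848
City of Harrowgate: $661,440 × 0.00684 = $4,524.2496
Total = $24,546.0384

$24,546.04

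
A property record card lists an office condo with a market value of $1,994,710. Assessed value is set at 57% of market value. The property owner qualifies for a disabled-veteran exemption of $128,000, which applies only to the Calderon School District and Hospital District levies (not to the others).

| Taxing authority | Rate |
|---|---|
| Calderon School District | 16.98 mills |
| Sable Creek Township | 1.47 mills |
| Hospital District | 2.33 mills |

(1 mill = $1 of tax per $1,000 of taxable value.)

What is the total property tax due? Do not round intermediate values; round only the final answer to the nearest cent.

$21,154.86

Assessed value = $1,994,710 × 0.57 = $1,136,984.7
Calderon School District: ($1,136,984.7 − $128,000) × 0.01698 = $1,008,984.7 × 0.01698 = $17,132.560206
Sable Creek Township: $1,136,984.7 × 0.00147 = $1,671.367509
Hospital District: ($1,136,984.7 − $128,000) × 0.00233 = $1,008,984.7 × 0.00233 = $2,350.934351
Total = $21,154.862066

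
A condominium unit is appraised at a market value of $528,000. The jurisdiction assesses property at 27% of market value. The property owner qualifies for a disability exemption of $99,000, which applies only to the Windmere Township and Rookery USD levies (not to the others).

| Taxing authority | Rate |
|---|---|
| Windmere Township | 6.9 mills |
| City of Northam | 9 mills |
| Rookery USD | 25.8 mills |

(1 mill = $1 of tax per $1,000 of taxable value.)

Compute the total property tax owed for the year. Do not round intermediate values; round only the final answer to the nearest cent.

$2,707.45

Assessed value = $528,000 × 0.27 = $142,560
Windmere Township: ($142,560 − $99,000) × 0.0069 = $43,560 × 0.0069 = $300.564
City of Northam: $142,560 × 0.009 = $1,283.04
Rookery USD: ($142,560 − $99,000) × 0.0258 = $43,560 × 0.0258 = $1,123.848
Total = $2,707.452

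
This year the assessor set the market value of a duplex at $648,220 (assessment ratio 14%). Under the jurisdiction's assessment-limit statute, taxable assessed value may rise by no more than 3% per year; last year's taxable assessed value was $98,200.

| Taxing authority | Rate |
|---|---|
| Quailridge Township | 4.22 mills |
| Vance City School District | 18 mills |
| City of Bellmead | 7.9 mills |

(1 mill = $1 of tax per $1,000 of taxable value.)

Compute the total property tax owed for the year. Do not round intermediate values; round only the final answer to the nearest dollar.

Uncapped assessed value = $648,220 × 0.14 = $90,750.8
Cap limit = $98,200 × 1.03 = $101,146
Taxable assessed value = min($90,750.8, $101,146) = $90,750.8 (cap does not bind)
Quailridge Township: $90,750.8 × 0.00422 = $382.968376
Vance City School District: $90,750.8 × 0.018 = $1,633.5144
City of Bellmead: $90,750.8 × 0.0079 = $716.93132
Total = $2,733.414096

$2,733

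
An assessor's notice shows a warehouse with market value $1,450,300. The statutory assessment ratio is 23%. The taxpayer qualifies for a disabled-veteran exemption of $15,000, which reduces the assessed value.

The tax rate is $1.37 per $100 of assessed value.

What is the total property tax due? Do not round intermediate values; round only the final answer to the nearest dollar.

Assessed value = $1,450,300 × 0.23 = $333,569
Taxable value = $333,569 − $15,000 = $318,569
Tax = $318,569 × 0.0137 = $4,364.3953

$4,364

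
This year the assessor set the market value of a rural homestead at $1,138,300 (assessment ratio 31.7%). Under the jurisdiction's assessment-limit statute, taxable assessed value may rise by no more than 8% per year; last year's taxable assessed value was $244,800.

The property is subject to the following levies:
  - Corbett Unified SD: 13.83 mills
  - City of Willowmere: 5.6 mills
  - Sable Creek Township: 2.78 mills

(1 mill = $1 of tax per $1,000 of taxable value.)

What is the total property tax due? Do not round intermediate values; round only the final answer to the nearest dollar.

Uncapped assessed value = $1,138,300 × 0.317 = $360,841.1
Cap limit = $244,800 × 1.08 = $264,384
Taxable assessed value = min($360,841.1, $264,384) = $264,384 (cap binds)
Corbett Unified SD: $264,384 × 0.01383 = $3,656.43072
City of Willowmere: $264,384 × 0.0056 = $1,480.5504
Sable Creek Township: $264,384 × 0.00278 = $734.98752
Total = $5,871.96864

$5,872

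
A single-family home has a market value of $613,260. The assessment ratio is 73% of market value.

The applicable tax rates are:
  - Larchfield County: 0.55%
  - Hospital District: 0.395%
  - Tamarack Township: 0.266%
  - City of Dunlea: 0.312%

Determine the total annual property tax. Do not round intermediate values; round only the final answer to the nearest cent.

Assessed value = $613,260 × 0.73 = $447,679.8
Larchfield County: $447,679.8 × 0.0055 = $2,462.2389
Hospital District: $447,679.8 × 0.00395 = $1,768.33521
Tamarack Township: $447,679.8 × 0.00266 = $1,190.828268
City of Dunlea: $447,679.8 × 0.00312 = $1,396.760976
Total = $2,462.2389 + $1,768.33521 + $1,190.828268 + $1,396.760976 = $6,818.163354

$6,818.16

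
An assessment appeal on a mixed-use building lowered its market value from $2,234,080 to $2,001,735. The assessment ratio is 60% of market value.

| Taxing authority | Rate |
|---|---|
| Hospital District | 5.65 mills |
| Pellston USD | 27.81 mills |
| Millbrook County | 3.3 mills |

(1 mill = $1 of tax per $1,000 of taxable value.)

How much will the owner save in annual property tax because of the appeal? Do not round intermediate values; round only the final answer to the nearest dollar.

$5,125

Old assessed value = $2,234,080 × 0.6 = $1,340,448
New assessed value = $2,001,735 × 0.6 = $1,201,041
Combined rate = 0.00565 + 0.02781 + 0.0033 = 0.03676
Old tax = $1,340,448 × 0.03676 = $49,274.86848
New tax = $1,201,041 × 0.03676 = $44,150.26716
Reduction = $49,274.86848 − $44,150.26716 = $5,124.60132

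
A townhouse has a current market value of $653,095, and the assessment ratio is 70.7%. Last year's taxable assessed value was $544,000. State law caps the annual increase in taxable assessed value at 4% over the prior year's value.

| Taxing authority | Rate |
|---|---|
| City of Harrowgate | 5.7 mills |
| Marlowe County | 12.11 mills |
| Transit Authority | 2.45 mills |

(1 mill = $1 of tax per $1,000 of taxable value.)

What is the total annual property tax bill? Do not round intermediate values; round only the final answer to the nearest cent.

Uncapped assessed value = $653,095 × 0.707 = $461,738.165
Cap limit = $544,000 × 1.04 = $565,760
Taxable assessed value = min($461,738.165, $565,760) = $461,738.165 (cap does not bind)
City of Harrowgate: $461,738.165 × 0.0057 = $2,631.9075405
Marlowe County: $461,738.165 × 0.01211 = $5,591.64917815
Transit Authority: $461,738.165 × 0.00245 = $1,131.25850425
Total = $9,354.8152229

$9,354.82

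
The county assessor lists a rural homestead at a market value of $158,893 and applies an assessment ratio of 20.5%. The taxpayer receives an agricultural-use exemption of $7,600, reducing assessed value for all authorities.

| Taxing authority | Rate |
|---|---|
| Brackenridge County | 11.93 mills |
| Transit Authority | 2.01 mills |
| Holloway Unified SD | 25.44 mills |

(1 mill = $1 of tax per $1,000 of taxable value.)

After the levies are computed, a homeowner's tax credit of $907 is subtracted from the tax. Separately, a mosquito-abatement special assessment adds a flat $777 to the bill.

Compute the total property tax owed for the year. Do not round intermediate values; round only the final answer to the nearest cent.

Assessed value = $158,893 × 0.205 = $32,573.065
Taxable value = $32,573.065 − $7,600 = $24,973.065
Brackenridge County: $24,973.065 × 0.01193 = $297.92866545
Transit Authority: $24,973.065 × 0.00201 = $50.19586065
Holloway Unified SD: $24,973.065 × 0.02544 = $635.3147736
Levies subtotal = $983.4392997
After credit = $983.4392997 − $907 = $76.4392997
Total = $76.4392997 + $777 = $853.4392997

$853.44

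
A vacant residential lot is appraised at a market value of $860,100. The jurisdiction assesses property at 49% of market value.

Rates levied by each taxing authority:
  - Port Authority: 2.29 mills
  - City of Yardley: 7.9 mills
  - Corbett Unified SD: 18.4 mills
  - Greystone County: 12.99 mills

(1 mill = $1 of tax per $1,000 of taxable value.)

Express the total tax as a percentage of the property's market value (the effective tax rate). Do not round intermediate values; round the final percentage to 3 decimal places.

Assessed value = $860,100 × 0.49 = $421,449
Port Authority: $421,449 × 0.00229 = $965.11821
City of Yardley: $421,449 × 0.0079 = $3,329.4471
Corbett Unified SD: $421,449 × 0.0184 = $7,754.6616
Greystone County: $421,449 × 0.01299 = $5,474.62251
Total tax = $17,523.84942
Effective rate = $17,523.84942 ÷ $860,100 = 2.037% of market value

2.037%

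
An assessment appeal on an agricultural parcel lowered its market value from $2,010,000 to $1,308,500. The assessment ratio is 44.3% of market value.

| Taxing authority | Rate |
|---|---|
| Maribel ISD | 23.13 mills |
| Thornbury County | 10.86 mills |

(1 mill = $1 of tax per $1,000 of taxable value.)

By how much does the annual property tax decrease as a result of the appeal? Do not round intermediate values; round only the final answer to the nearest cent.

Old assessed value = $2,010,000 × 0.443 = $890,430
New assessed value = $1,308,500 × 0.443 = $579,665.5
Combined rate = 0.02313 + 0.01086 = 0.03399
Old tax = $890,430 × 0.03399 = $30,265.7157
New tax = $579,665.5 × 0.03399 = $19,702.830345
Reduction = $30,265.7157 − $19,702.830345 = $10,562.885355

$10,562.89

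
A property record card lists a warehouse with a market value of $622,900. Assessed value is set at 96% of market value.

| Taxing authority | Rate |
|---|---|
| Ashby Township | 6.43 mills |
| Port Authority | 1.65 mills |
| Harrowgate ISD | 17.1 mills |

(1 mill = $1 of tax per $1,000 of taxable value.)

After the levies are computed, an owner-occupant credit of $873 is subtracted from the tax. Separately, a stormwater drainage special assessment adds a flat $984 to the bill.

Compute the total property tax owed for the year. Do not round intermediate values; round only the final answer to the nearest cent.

Assessed value = $622,900 × 0.96 = $597,984
Ashby Township: $597,984 × 0.00643 = $3,845.03712
Port Authority: $597,984 × 0.00165 = $986.6736
Harrowgate ISD: $597,984 × 0.0171 = $10,225.5264
Levies subtotal = $15,057.23712
After credit = $15,057.23712 − $873 = $14,184.23712
Total = $14,184.23712 + $984 = $15,168.23712

$15,168.24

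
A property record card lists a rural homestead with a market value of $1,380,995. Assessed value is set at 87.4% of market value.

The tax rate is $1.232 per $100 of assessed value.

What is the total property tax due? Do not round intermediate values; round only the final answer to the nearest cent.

Assessed value = $1,380,995 × 0.874 = $1,206,989.63
Tax = $1,206,989.63 × 0.01232 = $14,870.1122416

$14,870.11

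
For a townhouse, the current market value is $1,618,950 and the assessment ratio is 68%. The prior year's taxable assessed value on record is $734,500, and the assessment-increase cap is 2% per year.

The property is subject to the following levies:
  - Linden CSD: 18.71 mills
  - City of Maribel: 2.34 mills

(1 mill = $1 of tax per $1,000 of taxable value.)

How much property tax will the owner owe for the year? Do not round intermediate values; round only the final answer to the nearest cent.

$15,770.45

Uncapped assessed value = $1,618,950 × 0.68 = $1,100,886
Cap limit = $734,500 × 1.02 = $749,190
Taxable assessed value = min($1,100,886, $749,190) = $749,190 (cap binds)
Linden CSD: $749,190 × 0.01871 = $14,017.3449
City of Maribel: $749,190 × 0.00234 = $1,753.1046
Total = $15,770.4495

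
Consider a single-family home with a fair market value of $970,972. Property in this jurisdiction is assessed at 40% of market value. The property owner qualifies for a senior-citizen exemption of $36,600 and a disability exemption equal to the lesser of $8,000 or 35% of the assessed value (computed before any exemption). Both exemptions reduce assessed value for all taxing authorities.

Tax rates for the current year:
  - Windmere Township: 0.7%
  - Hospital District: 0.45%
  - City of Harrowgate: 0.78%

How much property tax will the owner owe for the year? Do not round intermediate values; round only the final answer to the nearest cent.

Assessed value = $970,972 × 0.4 = $388,388.8
Disability exemption = min($8,000, 35% × $388,388.8) = min($8,000, $135,936.08) = $8,000 (dollar cap binds)
Taxable value = $388,388.8 − $36,600 − $8,000 = $343,788.8
Windmere Township: $343,788.8 × 0.007 = $2,406.5216
Hospital District: $343,788.8 × 0.0045 = $1,547.0496
City of Harrowgate: $343,788.8 × 0.0078 = $2,681.55264
Total = $6,635.12384

$6,635.12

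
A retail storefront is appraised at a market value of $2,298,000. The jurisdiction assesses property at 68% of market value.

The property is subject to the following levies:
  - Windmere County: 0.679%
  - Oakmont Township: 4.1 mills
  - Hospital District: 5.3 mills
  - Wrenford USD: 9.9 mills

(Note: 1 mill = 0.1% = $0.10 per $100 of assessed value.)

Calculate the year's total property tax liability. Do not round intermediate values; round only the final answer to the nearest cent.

Assessed value = $2,298,000 × 0.68 = $1,562,640
Windmere County: $1,562,640 × 0.00679 = $10,610.3256
Oakmont Township: $1,562,640 × 0.0041 = $6,406.824
Hospital District: $1,562,640 × 0.0053 = $8,281.992
Wrenford USD: $1,562,640 × 0.0099 = $15,470.136
Total = $40,769.2776

$40,769.28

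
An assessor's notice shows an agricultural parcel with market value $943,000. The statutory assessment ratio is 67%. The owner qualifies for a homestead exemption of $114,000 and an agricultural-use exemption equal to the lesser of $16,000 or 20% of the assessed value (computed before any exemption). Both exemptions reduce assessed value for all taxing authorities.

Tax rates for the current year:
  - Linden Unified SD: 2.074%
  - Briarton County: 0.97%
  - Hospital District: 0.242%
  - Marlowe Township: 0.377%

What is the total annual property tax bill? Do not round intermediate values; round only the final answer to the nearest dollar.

Assessed value = $943,000 × 0.67 = $631,810
Agricultural-use exemption = min($16,000, 20% × $631,810) = min($16,000, $126,362) = $16,000 (dollar cap binds)
Taxable value = $631,810 − $114,000 − $16,000 = $501,810
Linden Unified SD: $501,810 × 0.02074 = $10,407.5394
Briarton County: $501,810 × 0.0097 = $4,867.557
Hospital District: $501,810 × 0.00242 = $1,214.3802
Marlowe Township: $501,810 × 0.00377 = $1,891.8237
Total = $18,381.3003

$18,381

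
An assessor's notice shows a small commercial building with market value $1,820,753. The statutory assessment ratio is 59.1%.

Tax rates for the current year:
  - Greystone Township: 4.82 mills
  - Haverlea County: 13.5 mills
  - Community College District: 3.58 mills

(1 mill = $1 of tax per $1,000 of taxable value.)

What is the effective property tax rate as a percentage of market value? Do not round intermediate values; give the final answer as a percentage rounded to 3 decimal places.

1.294%

Assessed value = $1,820,753 × 0.591 = $1,076,065.023
Greystone Township: $1,076,065.023 × 0.00482 = $5,186.63341086
Haverlea County: $1,076,065.023 × 0.0135 = $14,526.8778105
Community College District: $1,076,065.023 × 0.00358 = $3,852.31278234
Total tax = $23,565.8240037
Effective rate = $23,565.8240037 ÷ $1,820,753 = 1.294% of market value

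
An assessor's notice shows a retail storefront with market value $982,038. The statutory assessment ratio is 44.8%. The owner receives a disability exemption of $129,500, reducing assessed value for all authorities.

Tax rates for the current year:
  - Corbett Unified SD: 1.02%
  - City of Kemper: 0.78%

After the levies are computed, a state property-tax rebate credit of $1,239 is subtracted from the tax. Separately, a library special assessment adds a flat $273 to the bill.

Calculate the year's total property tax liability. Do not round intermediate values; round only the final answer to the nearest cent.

$4,622.15

Assessed value = $982,038 × 0.448 = $439,953.024
Taxable value = $439,953.024 − $129,500 = $310,453.024
Corbett Unified SD: $310,453.024 × 0.0102 = $3,166.6208448
City of Kemper: $310,453.024 × 0.0078 = $2,421.5335872
Levies subtotal = $5,588.154432
After credit = $5,588.154432 − $1,239 = $4,349.154432
Total = $4,349.154432 + $273 = $4,622.154432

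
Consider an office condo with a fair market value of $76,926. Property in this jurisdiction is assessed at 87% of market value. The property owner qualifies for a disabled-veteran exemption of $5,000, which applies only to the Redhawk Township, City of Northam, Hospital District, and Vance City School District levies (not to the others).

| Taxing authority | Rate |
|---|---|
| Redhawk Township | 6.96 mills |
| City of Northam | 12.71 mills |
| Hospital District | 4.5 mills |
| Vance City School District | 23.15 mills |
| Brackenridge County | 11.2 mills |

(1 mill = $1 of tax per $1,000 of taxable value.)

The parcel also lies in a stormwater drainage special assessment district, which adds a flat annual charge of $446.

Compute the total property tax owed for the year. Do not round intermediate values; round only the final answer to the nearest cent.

Assessed value = $76,926 × 0.87 = $66,925.62
Redhawk Township: ($66,925.62 − $5,000) × 0.00696 = $61,925.62 × 0.00696 = $431.0023152
City of Northam: ($66,925.62 − $5,000) × 0.01271 = $61,925.62 × 0.01271 = $787.0746302
Hospital District: ($66,925.62 − $5,000) × 0.0045 = $61,925.62 × 0.0045 = $278.66529
Vance City School District: ($66,925.62 − $5,000) × 0.02315 = $61,925.62 × 0.02315 = $1,433.578103
Brackenridge County: $66,925.62 × 0.0112 = $749.566944
Levies subtotal = $3,679.8872824
Total = $3,679.8872824 + $446 = $4,125.8872824

$4,125.89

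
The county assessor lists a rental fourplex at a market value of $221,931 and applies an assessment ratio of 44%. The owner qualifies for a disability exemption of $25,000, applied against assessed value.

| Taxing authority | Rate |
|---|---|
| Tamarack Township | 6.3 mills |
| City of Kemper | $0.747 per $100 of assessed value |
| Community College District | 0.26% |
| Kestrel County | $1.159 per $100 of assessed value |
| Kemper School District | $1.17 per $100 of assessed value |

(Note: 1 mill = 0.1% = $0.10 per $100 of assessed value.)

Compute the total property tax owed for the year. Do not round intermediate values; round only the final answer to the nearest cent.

$2,881.28

Assessed value = $221,931 × 0.44 = $97,649.64
Taxable value = $97,649.64 − $25,000 = $72,649.64
Tamarack Township: $72,649.64 × 0.0063 = $457.692732
City of Kemper: $72,649.64 × 0.00747 = $542.6928108
Community College District: $72,649.64 × 0.0026 = $188.889064
Kestrel County: $72,649.64 × 0.01159 = $842.0093276
Kemper School District: $72,649.64 × 0.0117 = $850.000788
Total = $2,881.2847224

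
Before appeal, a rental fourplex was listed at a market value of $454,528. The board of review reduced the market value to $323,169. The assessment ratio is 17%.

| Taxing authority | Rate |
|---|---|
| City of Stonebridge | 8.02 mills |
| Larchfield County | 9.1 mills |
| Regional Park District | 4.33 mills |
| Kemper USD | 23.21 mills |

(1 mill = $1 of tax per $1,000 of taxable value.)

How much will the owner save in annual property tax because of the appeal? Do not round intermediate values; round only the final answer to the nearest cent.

Old assessed value = $454,528 × 0.17 = $77,269.76
New assessed value = $323,169 × 0.17 = $54,938.73
Combined rate = 0.00802 + 0.0091 + 0.00433 + 0.02321 = 0.04466
Old tax = $77,269.76 × 0.04466 = $3,450.8674816
New tax = $54,938.73 × 0.04466 = $2,453.5636818
Reduction = $3,450.8674816 − $2,453.5636818 = $997.3037998

$997.30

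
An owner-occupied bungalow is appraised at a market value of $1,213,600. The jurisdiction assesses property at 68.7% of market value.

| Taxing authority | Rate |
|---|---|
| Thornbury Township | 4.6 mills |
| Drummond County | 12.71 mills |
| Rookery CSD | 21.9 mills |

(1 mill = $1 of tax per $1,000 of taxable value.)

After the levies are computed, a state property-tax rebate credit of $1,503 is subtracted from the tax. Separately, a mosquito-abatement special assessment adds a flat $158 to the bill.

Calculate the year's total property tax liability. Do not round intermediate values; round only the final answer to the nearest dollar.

Assessed value = $1,213,600 × 0.687 = $833,743.2
Thornbury Township: $833,743.2 × 0.0046 = $3,835.21872
Drummond County: $833,743.2 × 0.01271 = $10,596.876072
Rookery CSD: $833,743.2 × 0.0219 = $18,258.97608
Levies subtotal = $32,691.070872
After credit = $32,691.070872 − $1,503 = $31,188.070872
Total = $31,188.070872 + $158 = $31,346.070872

$31,346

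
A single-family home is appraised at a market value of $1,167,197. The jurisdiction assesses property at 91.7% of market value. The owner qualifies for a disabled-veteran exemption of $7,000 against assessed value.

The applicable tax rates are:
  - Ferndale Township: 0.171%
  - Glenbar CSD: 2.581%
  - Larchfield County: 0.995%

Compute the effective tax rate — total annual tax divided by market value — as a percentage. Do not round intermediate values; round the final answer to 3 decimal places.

3.414%

Assessed value = $1,167,197 × 0.917 = $1,070,319.649
Taxable value = $1,070,319.649 − $7,000 = $1,063,319.649
Ferndale Township: $1,063,319.649 × 0.00171 = $1,818.27659979
Glenbar CSD: $1,063,319.649 × 0.02581 = $27,444.28014069
Larchfield County: $1,063,319.649 × 0.00995 = $10,580.03050755
Total tax = $39,842.58724803
Effective rate = $39,842.58724803 ÷ $1,167,197 = 3.414% of market value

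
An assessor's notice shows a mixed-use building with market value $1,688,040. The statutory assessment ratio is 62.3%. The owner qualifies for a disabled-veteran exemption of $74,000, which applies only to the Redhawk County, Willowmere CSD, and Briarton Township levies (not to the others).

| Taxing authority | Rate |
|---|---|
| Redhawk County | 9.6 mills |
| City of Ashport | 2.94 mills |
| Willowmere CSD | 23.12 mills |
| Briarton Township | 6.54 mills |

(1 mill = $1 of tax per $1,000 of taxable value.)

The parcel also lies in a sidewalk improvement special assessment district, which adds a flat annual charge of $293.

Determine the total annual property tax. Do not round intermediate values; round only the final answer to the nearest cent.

Assessed value = $1,688,040 × 0.623 = $1,051,648.92
Redhawk County: ($1,051,648.92 − $74,000) × 0.0096 = $977,648.92 × 0.0096 = $9,385.429632
City of Ashport: $1,051,648.92 × 0.00294 = $3,091.8478248
Willowmere CSD: ($1,051,648.92 − $74,000) × 0.02312 = $977,648.92 × 0.02312 = $22,603.2430304
Briarton Township: ($1,051,648.92 − $74,000) × 0.00654 = $977,648.92 × 0.00654 = $6,393.8239368
Levies subtotal = $41,474.344424
Total = $41,474.344424 + $293 = $41,767.344424

$41,767.34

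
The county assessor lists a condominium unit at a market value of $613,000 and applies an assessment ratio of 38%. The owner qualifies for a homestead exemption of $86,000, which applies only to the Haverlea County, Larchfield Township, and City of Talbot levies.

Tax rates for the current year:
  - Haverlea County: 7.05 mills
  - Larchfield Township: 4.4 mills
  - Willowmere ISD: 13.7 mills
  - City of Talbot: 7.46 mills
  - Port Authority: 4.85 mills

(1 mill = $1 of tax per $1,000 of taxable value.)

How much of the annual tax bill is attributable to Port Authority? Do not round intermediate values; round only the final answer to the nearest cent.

$1,129.76

Assessed value = $613,000 × 0.38 = $232,940
Port Authority taxable value = $232,940 (exemption does not apply)
Port Authority levy = $232,940 × 0.00485 = $1,129.759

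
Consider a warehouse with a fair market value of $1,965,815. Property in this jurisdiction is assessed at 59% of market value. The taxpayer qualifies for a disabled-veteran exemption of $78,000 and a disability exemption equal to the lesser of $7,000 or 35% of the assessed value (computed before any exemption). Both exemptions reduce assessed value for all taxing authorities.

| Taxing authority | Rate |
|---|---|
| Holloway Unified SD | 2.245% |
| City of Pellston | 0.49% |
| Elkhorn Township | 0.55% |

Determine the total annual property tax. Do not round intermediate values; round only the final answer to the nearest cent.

$35,308.19

Assessed value = $1,965,815 × 0.59 = $1,159,830.85
Disability exemption = min($7,000, 35% × $1,159,830.85) = min($7,000, $405,940.7975) = $7,000 (dollar cap binds)
Taxable value = $1,159,830.85 − $78,000 − $7,000 = $1,074,830.85
Holloway Unified SD: $1,074,830.85 × 0.02245 = $24,129.9525825
City of Pellston: $1,074,830.85 × 0.0049 = $5,266.671165
Elkhorn Township: $1,074,830.85 × 0.0055 = $5,911.569675
Total = $35,308.1934225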